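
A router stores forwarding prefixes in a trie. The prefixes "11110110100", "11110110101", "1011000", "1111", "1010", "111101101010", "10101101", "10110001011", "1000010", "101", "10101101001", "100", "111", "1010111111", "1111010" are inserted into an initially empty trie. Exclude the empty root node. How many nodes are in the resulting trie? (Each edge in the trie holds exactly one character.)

Insert word by word; a character creates a node only if that edge doesn't already exist:
  "11110110100" → 11 new (1, 1, 1, 1, 0, 1, 1, 0, 1, 0, 0)
  "11110110101" → prefix "1111011010" already present; 1 new (1)
  "1011000" → prefix "1" already present; 6 new (0, 1, 1, 0, 0, 0)
  "1111" → prefix "1111" already present; 0 new (none)
  "1010" → prefix "101" already present; 1 new (0)
  "111101101010" → prefix "11110110101" already present; 1 new (0)
  "10101101" → prefix "1010" already present; 4 new (1, 1, 0, 1)
  "10110001011" → prefix "1011000" already present; 4 new (1, 0, 1, 1)
  "1000010" → prefix "10" already present; 5 new (0, 0, 0, 1, 0)
  "101" → prefix "101" already present; 0 new (none)
  "10101101001" → prefix "10101101" already present; 3 new (0, 0, 1)
  "100" → prefix "100" already present; 0 new (none)
  "111" → prefix "111" already present; 0 new (none)
  "1010111111" → prefix "101011" already present; 4 new (1, 1, 1, 1)
  "1111010" → prefix "111101" already present; 1 new (0)
Total nodes = 11 + 1 + 6 + 0 + 1 + 1 + 4 + 4 + 5 + 0 + 3 + 0 + 0 + 4 + 1 = 41

41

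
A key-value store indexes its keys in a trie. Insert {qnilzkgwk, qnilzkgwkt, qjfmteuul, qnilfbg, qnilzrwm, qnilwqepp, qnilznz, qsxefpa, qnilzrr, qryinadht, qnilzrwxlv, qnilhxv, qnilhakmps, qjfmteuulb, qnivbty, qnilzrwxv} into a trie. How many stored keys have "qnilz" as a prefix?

Walk to "qnilz"; the words in its subtree are exactly those with that prefix.
Words under "qnilz": qnilzkgwk, qnilzkgwkt, qnilznz, qnilzrr, qnilzrwm, qnilzrwxlv, qnilzrwxv
Count: 7

7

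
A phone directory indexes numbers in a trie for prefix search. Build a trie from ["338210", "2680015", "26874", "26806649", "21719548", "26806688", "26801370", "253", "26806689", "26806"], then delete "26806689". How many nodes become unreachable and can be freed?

Walk "26806689" from the leaf back toward the root, removing each node that no remaining word uses.
The suffix "9" (1 node) is used only by "26806689"; the node for "2680668" still has the child "8", so pruning stops there.
Nodes removed: 1

1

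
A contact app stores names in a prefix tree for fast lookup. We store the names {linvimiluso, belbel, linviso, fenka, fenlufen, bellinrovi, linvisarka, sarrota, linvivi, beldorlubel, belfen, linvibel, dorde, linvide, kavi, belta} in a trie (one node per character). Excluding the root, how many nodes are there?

76

For each word, the new-node count is its length minus the longest prefix already in the trie:
  "linvimiluso" → 11 new (l, i, n, v, i, m, i, l, u, s, o)
  "belbel" → 6 new (b, e, l, b, e, l)
  "linviso" → prefix "linvi" already present; 2 new (s, o)
  "fenka" → 5 new (f, e, n, k, a)
  "fenlufen" → prefix "fen" already present; 5 new (l, u, f, e, n)
  "bellinrovi" → prefix "bel" already present; 7 new (l, i, n, r, o, v, i)
  "linvisarka" → prefix "linvis" already present; 4 new (a, r, k, a)
  "sarrota" → 7 new (s, a, r, r, o, t, a)
  "linvivi" → prefix "linvi" already present; 2 new (v, i)
  "beldorlubel" → prefix "bel" already present; 8 new (d, o, r, l, u, b, e, l)
  "belfen" → prefix "bel" already present; 3 new (f, e, n)
  "linvibel" → prefix "linvi" already present; 3 new (b, e, l)
  "dorde" → 5 new (d, o, r, d, e)
  "linvide" → prefix "linvi" already present; 2 new (d, e)
  "kavi" → 4 new (k, a, v, i)
  "belta" → prefix "bel" already present; 2 new (t, a)
Total nodes = 11 + 6 + 2 + 5 + 5 + 7 + 4 + 7 + 2 + 8 + 3 + 3 + 5 + 2 + 4 + 2 = 76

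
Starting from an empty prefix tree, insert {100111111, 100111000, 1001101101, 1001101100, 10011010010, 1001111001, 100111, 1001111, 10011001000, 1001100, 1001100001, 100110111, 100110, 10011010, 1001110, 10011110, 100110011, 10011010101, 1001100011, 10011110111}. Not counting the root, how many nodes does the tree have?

Trace insertions, counting only characters that open a new branch:
  "100111111" → 9 new (1, 0, 0, 1, 1, 1, 1, 1, 1)
  "100111000" → prefix "100111" already present; 3 new (0, 0, 0)
  "1001101101" → prefix "10011" already present; 5 new (0, 1, 1, 0, 1)
  "1001101100" → prefix "100110110" already present; 1 new (0)
  "10011010010" → prefix "1001101" already present; 4 new (0, 0, 1, 0)
  "1001111001" → prefix "1001111" already present; 3 new (0, 0, 1)
  "100111" → prefix "100111" already present; 0 new (none)
  "1001111" → prefix "1001111" already present; 0 new (none)
  "10011001000" → prefix "100110" already present; 5 new (0, 1, 0, 0, 0)
  "1001100" → prefix "1001100" already present; 0 new (none)
  "1001100001" → prefix "1001100" already present; 3 new (0, 0, 1)
  "100110111" → prefix "10011011" already present; 1 new (1)
  "100110" → prefix "100110" already present; 0 new (none)
  "10011010" → prefix "10011010" already present; 0 new (none)
  "1001110" → prefix "1001110" already present; 0 new (none)
  "10011110" → prefix "10011110" already present; 0 new (none)
  "100110011" → prefix "10011001" already present; 1 new (1)
  "10011010101" → prefix "10011010" already present; 3 new (1, 0, 1)
  "1001100011" → prefix "10011000" already present; 2 new (1, 1)
  "10011110111" → prefix "10011110" already present; 3 new (1, 1, 1)
Total nodes = 9 + 3 + 5 + 1 + 4 + 3 + 0 + 0 + 5 + 0 + 3 + 1 + 0 + 0 + 0 + 0 + 1 + 3 + 2 + 3 = 43

43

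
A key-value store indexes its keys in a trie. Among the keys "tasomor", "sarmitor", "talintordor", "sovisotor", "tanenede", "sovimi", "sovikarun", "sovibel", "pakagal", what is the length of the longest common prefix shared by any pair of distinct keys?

4

Equivalently: take the maximum, over all pairs, of their longest common prefix length.
"sovibel" and "sovikarun" agree on "sovi" (4 characters) before diverging; nothing deeper is shared.
Longest shared-prefix length: 4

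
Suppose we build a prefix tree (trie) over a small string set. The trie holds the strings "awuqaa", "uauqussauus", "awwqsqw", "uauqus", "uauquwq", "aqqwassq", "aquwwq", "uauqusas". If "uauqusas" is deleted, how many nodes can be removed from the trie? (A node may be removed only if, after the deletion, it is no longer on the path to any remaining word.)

After clearing the end-marker at "uauqusas", prune upward until reaching a node still needed by another word.
The suffix "as" (2 nodes) is used only by "uauqusas"; the node for "uauqus" still has the child "s", so pruning stops there.
Nodes removed: 2

2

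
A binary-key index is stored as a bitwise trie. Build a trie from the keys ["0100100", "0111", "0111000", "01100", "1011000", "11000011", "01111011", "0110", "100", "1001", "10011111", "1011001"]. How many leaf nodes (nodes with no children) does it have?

Leaves are exactly the stored words that no other stored word extends.
Those words: "0100100", "01100", "0111000", "01111011", "10011111", "1011000", "1011001", "11000011"
Leaf count: 8

8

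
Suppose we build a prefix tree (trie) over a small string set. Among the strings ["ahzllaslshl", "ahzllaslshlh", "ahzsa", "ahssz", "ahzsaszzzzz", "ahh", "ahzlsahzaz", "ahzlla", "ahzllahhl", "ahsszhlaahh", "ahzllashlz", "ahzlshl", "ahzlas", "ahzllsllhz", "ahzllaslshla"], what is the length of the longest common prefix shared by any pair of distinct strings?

11

Look for the deepest trie node that still has at least two words in its subtree.
"ahzllaslshl" and "ahzllaslshla" agree on "ahzllaslshl" (11 characters) before diverging; nothing deeper is shared.
Longest shared-prefix length: 11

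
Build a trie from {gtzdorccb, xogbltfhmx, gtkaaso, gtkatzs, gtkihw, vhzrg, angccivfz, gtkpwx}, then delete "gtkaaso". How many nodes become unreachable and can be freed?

A node on "gtkaaso"'s path can go only if nothing else ends at it or branches off below it.
The suffix "aso" (3 nodes) is used only by "gtkaaso"; the node for "gtka" still has the child "t", so pruning stops there.
Nodes removed: 3

3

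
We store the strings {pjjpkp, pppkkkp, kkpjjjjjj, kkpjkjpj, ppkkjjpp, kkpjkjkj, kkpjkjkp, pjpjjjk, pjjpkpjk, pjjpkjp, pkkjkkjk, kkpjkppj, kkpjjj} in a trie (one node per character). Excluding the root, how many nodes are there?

Count nodes per top-level branch (shared prefixes stored once):
  'k'-branch (kkpjjj, kkpjjjjjj, kkpjkjkj, kkpjkjkp, kkpjkjpj, kkpjkppj): 19 nodes
  'p'-branch (pjjpkjp, pjjpkp, pjjpkpjk, pjpjjjk, pkkjkkjk, ppkkjjpp, pppkkkp): 34 nodes
Sum: 53

53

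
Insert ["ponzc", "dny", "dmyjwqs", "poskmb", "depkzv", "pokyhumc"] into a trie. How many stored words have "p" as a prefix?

3

Traverse to the node for "p", then collect every word in that subtree.
Matches: "pokyhumc", "ponzc", "poskmb"
Count: 3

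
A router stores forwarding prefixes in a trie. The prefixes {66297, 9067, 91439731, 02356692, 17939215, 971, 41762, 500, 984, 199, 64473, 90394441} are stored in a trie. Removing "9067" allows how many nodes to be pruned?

2

Walk "9067" from the leaf back toward the root, removing each node that no remaining word uses.
The suffix "67" (2 nodes) is used only by "9067"; the node for "90" still has the child "3", so pruning stops there.
Nodes removed: 2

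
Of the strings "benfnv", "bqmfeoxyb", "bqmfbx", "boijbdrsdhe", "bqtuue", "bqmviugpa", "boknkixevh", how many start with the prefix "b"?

Walk to "b"; the words in its subtree are exactly those with that prefix.
Matches: "benfnv", "boijbdrsdhe", "boknkixevh", "bqmfbx", "bqmfeoxyb", "bqmviugpa", "bqtuue"
Count: 7

7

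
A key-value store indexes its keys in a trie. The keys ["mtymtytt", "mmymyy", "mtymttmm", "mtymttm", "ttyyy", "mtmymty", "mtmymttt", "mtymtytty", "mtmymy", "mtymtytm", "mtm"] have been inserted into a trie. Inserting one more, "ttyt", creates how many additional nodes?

1

The longest prefix of "ttyt" already in the trie is "tty" (length 3).
So 4 − 3 = 1 new nodes.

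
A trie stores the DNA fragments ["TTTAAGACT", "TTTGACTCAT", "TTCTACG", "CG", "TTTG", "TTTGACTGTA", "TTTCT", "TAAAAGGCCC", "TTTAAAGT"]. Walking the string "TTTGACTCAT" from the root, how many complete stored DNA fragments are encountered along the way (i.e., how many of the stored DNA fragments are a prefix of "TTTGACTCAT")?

2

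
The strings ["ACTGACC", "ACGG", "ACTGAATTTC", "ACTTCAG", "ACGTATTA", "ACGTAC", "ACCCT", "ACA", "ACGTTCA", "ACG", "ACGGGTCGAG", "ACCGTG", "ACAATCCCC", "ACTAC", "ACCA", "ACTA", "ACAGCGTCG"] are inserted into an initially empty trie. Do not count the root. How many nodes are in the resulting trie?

For each word, the new-node count is its length minus the longest prefix already in the trie:
  "ACTGACC" → 7 new (A, C, T, G, A, C, C)
  "ACGG" → prefix "AC" already present; 2 new (G, G)
  "ACTGAATTTC" → prefix "ACTGA" already present; 5 new (A, T, T, T, C)
  "ACTTCAG" → prefix "ACT" already present; 4 new (T, C, A, G)
  "ACGTATTA" → prefix "ACG" already present; 5 new (T, A, T, T, A)
  "ACGTAC" → prefix "ACGTA" already present; 1 new (C)
  "ACCCT" → prefix "AC" already present; 3 new (C, C, T)
  "ACA" → prefix "AC" already present; 1 new (A)
  "ACGTTCA" → prefix "ACGT" already present; 3 new (T, C, A)
  "ACG" → prefix "ACG" already present; 0 new (none)
  "ACGGGTCGAG" → prefix "ACGG" already present; 6 new (G, T, C, G, A, G)
  "ACCGTG" → prefix "ACC" already present; 3 new (G, T, G)
  "ACAATCCCC" → prefix "ACA" already present; 6 new (A, T, C, C, C, C)
  "ACTAC" → prefix "ACT" already present; 2 new (A, C)
  "ACCA" → prefix "ACC" already present; 1 new (A)
  "ACTA" → prefix "ACTA" already present; 0 new (none)
  "ACAGCGTCG" → prefix "ACA" already present; 6 new (G, C, G, T, C, G)
Total nodes = 7 + 2 + 5 + 4 + 5 + 1 + 3 + 1 + 3 + 0 + 6 + 3 + 6 + 2 + 1 + 0 + 6 = 55

55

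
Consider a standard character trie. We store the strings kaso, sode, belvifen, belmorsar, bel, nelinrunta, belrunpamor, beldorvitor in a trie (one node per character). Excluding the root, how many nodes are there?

Count nodes per top-level branch (shared prefixes stored once):
  'b'-branch (bel, beldorvitor, belmorsar, belrunpamor, belvifen): 30 nodes
  'k'-branch (kaso): 4 nodes
  'n'-branch (nelinrunta): 10 nodes
  's'-branch (sode): 4 nodes
Sum: 48

48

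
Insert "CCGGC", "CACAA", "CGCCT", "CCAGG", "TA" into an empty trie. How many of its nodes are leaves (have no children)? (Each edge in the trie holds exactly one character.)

A leaf is a node with no children — equivalently, the end of a word that is not a proper prefix of any other stored word.
Those words: "CACAA", "CCAGG", "CCGGC", "CGCCT", "TA"
Leaf count: 5

5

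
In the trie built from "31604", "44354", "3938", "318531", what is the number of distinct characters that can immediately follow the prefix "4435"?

1

Walk "4435" from the root, arriving at one node.
Distinct next characters after "4435": 4.
That node has 1 child edge.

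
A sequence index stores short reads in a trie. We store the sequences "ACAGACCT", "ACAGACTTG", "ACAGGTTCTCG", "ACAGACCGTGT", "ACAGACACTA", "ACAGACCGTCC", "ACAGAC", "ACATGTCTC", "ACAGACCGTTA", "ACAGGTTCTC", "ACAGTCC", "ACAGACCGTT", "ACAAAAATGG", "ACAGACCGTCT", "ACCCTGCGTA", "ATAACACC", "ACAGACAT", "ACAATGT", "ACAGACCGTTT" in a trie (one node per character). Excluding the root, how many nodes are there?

Trace insertions, counting only characters that open a new branch:
  "ACAGACCT" → 8 new (A, C, A, G, A, C, C, T)
  "ACAGACTTG" → prefix "ACAGAC" already present; 3 new (T, T, G)
  "ACAGGTTCTCG" → prefix "ACAG" already present; 7 new (G, T, T, C, T, C, G)
  "ACAGACCGTGT" → prefix "ACAGACC" already present; 4 new (G, T, G, T)
  "ACAGACACTA" → prefix "ACAGAC" already present; 4 new (A, C, T, A)
  "ACAGACCGTCC" → prefix "ACAGACCGT" already present; 2 new (C, C)
  "ACAGAC" → prefix "ACAGAC" already present; 0 new (none)
  "ACATGTCTC" → prefix "ACA" already present; 6 new (T, G, T, C, T, C)
  "ACAGACCGTTA" → prefix "ACAGACCGT" already present; 2 new (T, A)
  "ACAGGTTCTC" → prefix "ACAGGTTCTC" already present; 0 new (none)
  "ACAGTCC" → prefix "ACAG" already present; 3 new (T, C, C)
  "ACAGACCGTT" → prefix "ACAGACCGTT" already present; 0 new (none)
  "ACAAAAATGG" → prefix "ACA" already present; 7 new (A, A, A, A, T, G, G)
  "ACAGACCGTCT" → prefix "ACAGACCGTC" already present; 1 new (T)
  "ACCCTGCGTA" → prefix "AC" already present; 8 new (C, C, T, G, C, G, T, A)
  "ATAACACC" → prefix "A" already present; 7 new (T, A, A, C, A, C, C)
  "ACAGACAT" → prefix "ACAGACA" already present; 1 new (T)
  "ACAATGT" → prefix "ACAA" already present; 3 new (T, G, T)
  "ACAGACCGTTT" → prefix "ACAGACCGTT" already present; 1 new (T)
Total nodes = 8 + 3 + 7 + 4 + 4 + 2 + 0 + 6 + 2 + 0 + 3 + 0 + 7 + 1 + 8 + 7 + 1 + 3 + 1 = 67

67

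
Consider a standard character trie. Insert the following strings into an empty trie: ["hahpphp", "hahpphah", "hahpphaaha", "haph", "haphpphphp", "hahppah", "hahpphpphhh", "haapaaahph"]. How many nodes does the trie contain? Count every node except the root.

For each word, the new-node count is its length minus the longest prefix already in the trie:
  "hahpphp" → 7 new (h, a, h, p, p, h, p)
  "hahpphah" → prefix "hahpph" already present; 2 new (a, h)
  "hahpphaaha" → prefix "hahppha" already present; 3 new (a, h, a)
  "haph" → prefix "ha" already present; 2 new (p, h)
  "haphpphphp" → prefix "haph" already present; 6 new (p, p, h, p, h, p)
  "hahppah" → prefix "hahpp" already present; 2 new (a, h)
  "hahpphpphhh" → prefix "hahpphp" already present; 4 new (p, h, h, h)
  "haapaaahph" → prefix "ha" already present; 8 new (a, p, a, a, a, h, p, h)
Total nodes = 7 + 2 + 3 + 2 + 6 + 2 + 4 + 8 = 34

34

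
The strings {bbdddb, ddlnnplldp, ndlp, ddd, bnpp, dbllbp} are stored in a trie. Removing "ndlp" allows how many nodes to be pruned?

A node on "ndlp"'s path can go only if nothing else ends at it or branches off below it.
No other word shares any prefix with "ndlp", so all 4 of its nodes go.
Nodes removed: 4

4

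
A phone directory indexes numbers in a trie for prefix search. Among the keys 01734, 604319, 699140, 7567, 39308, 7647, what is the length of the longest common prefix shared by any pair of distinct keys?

Equivalently: take the maximum, over all pairs, of their longest common prefix length.
"604319" and "699140" agree on "6" (1 characters) before diverging; nothing deeper is shared.
Longest shared-prefix length: 1

1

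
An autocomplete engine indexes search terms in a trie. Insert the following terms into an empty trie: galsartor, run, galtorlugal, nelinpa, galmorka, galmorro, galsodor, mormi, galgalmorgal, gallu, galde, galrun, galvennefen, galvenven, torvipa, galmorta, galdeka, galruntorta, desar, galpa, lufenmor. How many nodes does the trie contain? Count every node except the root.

101

Trace insertions, counting only characters that open a new branch:
  "galsartor" → 9 new (g, a, l, s, a, r, t, o, r)
  "run" → 3 new (r, u, n)
  "galtorlugal" → prefix "gal" already present; 8 new (t, o, r, l, u, g, a, l)
  "nelinpa" → 7 new (n, e, l, i, n, p, a)
  "galmorka" → prefix "gal" already present; 5 new (m, o, r, k, a)
  "galmorro" → prefix "galmor" already present; 2 new (r, o)
  "galsodor" → prefix "gals" already present; 4 new (o, d, o, r)
  "mormi" → 5 new (m, o, r, m, i)
  "galgalmorgal" → prefix "gal" already present; 9 new (g, a, l, m, o, r, g, a, l)
  "gallu" → prefix "gal" already present; 2 new (l, u)
  "galde" → prefix "gal" already present; 2 new (d, e)
  "galrun" → prefix "gal" already present; 3 new (r, u, n)
  "galvennefen" → prefix "gal" already present; 8 new (v, e, n, n, e, f, e, n)
  "galvenven" → prefix "galven" already present; 3 new (v, e, n)
  "torvipa" → 7 new (t, o, r, v, i, p, a)
  "galmorta" → prefix "galmor" already present; 2 new (t, a)
  "galdeka" → prefix "galde" already present; 2 new (k, a)
  "galruntorta" → prefix "galrun" already present; 5 new (t, o, r, t, a)
  "desar" → 5 new (d, e, s, a, r)
  "galpa" → prefix "gal" already present; 2 new (p, a)
  "lufenmor" → 8 new (l, u, f, e, n, m, o, r)
Total nodes = 9 + 3 + 8 + 7 + 5 + 2 + 4 + 5 + 9 + 2 + 2 + 3 + 8 + 3 + 7 + 2 + 2 + 5 + 5 + 2 + 8 = 101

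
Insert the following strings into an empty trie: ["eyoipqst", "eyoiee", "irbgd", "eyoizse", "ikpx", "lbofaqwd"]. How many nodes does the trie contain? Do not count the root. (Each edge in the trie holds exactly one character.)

Count nodes per top-level branch (shared prefixes stored once):
  'e'-branch (eyoiee, eyoipqst, eyoizse): 13 nodes
  'i'-branch (ikpx, irbgd): 8 nodes
  'l'-branch (lbofaqwd): 8 nodes
Sum: 29

29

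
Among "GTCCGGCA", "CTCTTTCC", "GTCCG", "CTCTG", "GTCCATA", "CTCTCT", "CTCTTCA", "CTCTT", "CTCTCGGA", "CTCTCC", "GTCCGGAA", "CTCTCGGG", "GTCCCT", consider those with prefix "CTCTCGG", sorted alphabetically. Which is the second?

DFS of the "CTCTCGG" subtree visits, in order: "CTCTCGGA", "CTCTCGGG"
The 2nd is CTCTCGGG.

CTCTCGGG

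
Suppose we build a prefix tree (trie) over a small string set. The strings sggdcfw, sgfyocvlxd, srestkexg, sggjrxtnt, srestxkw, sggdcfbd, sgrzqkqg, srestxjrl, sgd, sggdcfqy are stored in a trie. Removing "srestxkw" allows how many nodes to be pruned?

Walk "srestxkw" from the leaf back toward the root, removing each node that no remaining word uses.
The suffix "kw" (2 nodes) is used only by "srestxkw"; the node for "srestx" still has the child "j", so pruning stops there.
Nodes removed: 2

2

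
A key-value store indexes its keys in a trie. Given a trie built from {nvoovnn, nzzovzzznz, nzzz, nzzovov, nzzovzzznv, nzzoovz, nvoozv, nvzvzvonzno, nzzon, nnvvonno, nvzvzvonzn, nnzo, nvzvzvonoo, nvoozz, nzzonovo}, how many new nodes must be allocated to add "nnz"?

"nnz" is already a full path in the trie; only an end-marker is added.
No new nodes are needed: 0.

0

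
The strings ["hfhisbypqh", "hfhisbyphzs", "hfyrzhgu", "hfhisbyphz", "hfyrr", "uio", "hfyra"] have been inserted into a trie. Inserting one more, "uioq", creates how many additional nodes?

The longest prefix of "uioq" already in the trie is "uio" (length 3).
New nodes needed: |"uioq"| − 3 = 4 − 3 = 1.

1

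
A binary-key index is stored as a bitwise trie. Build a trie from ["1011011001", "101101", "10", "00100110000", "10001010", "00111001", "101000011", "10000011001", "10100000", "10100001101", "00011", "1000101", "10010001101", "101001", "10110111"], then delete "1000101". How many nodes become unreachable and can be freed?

Walk "1000101" from the leaf back toward the root, removing each node that no remaining word uses.
Every node on "1000101" is still needed (e.g. by "10001010"), so nothing is freed.
Nodes removed: 0

0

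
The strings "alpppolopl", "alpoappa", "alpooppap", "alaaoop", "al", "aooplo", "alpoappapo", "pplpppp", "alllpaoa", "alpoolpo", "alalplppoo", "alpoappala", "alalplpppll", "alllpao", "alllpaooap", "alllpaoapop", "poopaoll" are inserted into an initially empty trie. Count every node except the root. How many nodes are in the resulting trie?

73

Trace insertions, counting only characters that open a new branch:
  "alpppolopl" → 10 new (a, l, p, p, p, o, l, o, p, l)
  "alpoappa" → prefix "alp" already present; 5 new (o, a, p, p, a)
  "alpooppap" → prefix "alpo" already present; 5 new (o, p, p, a, p)
  "alaaoop" → prefix "al" already present; 5 new (a, a, o, o, p)
  "al" → prefix "al" already present; 0 new (none)
  "aooplo" → prefix "a" already present; 5 new (o, o, p, l, o)
  "alpoappapo" → prefix "alpoappa" already present; 2 new (p, o)
  "pplpppp" → 7 new (p, p, l, p, p, p, p)
  "alllpaoa" → prefix "al" already present; 6 new (l, l, p, a, o, a)
  "alpoolpo" → prefix "alpoo" already present; 3 new (l, p, o)
  "alalplppoo" → prefix "ala" already present; 7 new (l, p, l, p, p, o, o)
  "alpoappala" → prefix "alpoappa" already present; 2 new (l, a)
  "alalplpppll" → prefix "alalplpp" already present; 3 new (p, l, l)
  "alllpao" → prefix "alllpao" already present; 0 new (none)
  "alllpaooap" → prefix "alllpao" already present; 3 new (o, a, p)
  "alllpaoapop" → prefix "alllpaoa" already present; 3 new (p, o, p)
  "poopaoll" → prefix "p" already present; 7 new (o, o, p, a, o, l, l)
Total nodes = 10 + 5 + 5 + 5 + 0 + 5 + 2 + 7 + 6 + 3 + 7 + 2 + 3 + 0 + 3 + 3 + 7 = 73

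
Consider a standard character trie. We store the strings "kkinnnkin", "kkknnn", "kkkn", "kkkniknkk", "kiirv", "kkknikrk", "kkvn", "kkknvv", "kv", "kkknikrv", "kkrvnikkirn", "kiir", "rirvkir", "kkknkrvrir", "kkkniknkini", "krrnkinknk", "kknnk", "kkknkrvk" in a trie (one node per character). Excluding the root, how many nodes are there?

For each word, the new-node count is its length minus the longest prefix already in the trie:
  "kkinnnkin" → 9 new (k, k, i, n, n, n, k, i, n)
  "kkknnn" → prefix "kk" already present; 4 new (k, n, n, n)
  "kkkn" → prefix "kkkn" already present; 0 new (none)
  "kkkniknkk" → prefix "kkkn" already present; 5 new (i, k, n, k, k)
  "kiirv" → prefix "k" already present; 4 new (i, i, r, v)
  "kkknikrk" → prefix "kkknik" already present; 2 new (r, k)
  "kkvn" → prefix "kk" already present; 2 new (v, n)
  "kkknvv" → prefix "kkkn" already present; 2 new (v, v)
  "kv" → prefix "k" already present; 1 new (v)
  "kkknikrv" → prefix "kkknikr" already present; 1 new (v)
  "kkrvnikkirn" → prefix "kk" already present; 9 new (r, v, n, i, k, k, i, r, n)
  "kiir" → prefix "kiir" already present; 0 new (none)
  "rirvkir" → 7 new (r, i, r, v, k, i, r)
  "kkknkrvrir" → prefix "kkkn" already present; 6 new (k, r, v, r, i, r)
  "kkkniknkini" → prefix "kkkniknk" already present; 3 new (i, n, i)
  "krrnkinknk" → prefix "k" already present; 9 new (r, r, n, k, i, n, k, n, k)
  "kknnk" → prefix "kk" already present; 3 new (n, n, k)
  "kkknkrvk" → prefix "kkknkrv" already present; 1 new (k)
Total nodes = 9 + 4 + 0 + 5 + 4 + 2 + 2 + 2 + 1 + 1 + 9 + 0 + 7 + 6 + 3 + 9 + 3 + 1 = 68

68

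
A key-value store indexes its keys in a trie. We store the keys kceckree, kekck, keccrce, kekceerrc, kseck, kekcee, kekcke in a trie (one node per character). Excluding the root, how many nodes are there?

Insert word by word; a character creates a node only if that edge doesn't already exist:
  "kceckree" → 8 new (k, c, e, c, k, r, e, e)
  "kekck" → prefix "k" already present; 4 new (e, k, c, k)
  "keccrce" → prefix "ke" already present; 5 new (c, c, r, c, e)
  "kekceerrc" → prefix "kekc" already present; 5 new (e, e, r, r, c)
  "kseck" → prefix "k" already present; 4 new (s, e, c, k)
  "kekcee" → prefix "kekcee" already present; 0 new (none)
  "kekcke" → prefix "kekck" already present; 1 new (e)
Total nodes = 8 + 4 + 5 + 5 + 4 + 0 + 1 = 27

27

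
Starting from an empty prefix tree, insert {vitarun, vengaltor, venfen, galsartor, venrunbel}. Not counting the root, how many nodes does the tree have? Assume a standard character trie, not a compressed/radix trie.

33

Count nodes per top-level branch (shared prefixes stored once):
  'g'-branch (galsartor): 9 nodes
  'v'-branch (venfen, vengaltor, venrunbel, vitarun): 24 nodes
Sum: 33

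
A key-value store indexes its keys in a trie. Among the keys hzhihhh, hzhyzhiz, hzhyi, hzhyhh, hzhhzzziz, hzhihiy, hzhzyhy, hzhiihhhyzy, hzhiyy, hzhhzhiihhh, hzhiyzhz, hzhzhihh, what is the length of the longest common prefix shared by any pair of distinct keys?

5

Look for the deepest trie node that still has at least two words in its subtree.
e.g. "hzhhzhiihhh" and "hzhhzzziz" share the prefix "hzhhz" of length 5; no pair shares a longer one.
Longest shared-prefix length: 5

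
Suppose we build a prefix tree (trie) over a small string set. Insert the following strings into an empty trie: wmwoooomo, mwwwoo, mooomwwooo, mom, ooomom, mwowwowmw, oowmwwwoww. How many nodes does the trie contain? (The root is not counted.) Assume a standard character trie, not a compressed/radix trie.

46

Count nodes per top-level branch (shared prefixes stored once):
  'm'-branch (mom, mooomwwooo, mwowwowmw, mwwwoo): 23 nodes
  'o'-branch (ooomom, oowmwwwoww): 14 nodes
  'w'-branch (wmwoooomo): 9 nodes
Sum: 46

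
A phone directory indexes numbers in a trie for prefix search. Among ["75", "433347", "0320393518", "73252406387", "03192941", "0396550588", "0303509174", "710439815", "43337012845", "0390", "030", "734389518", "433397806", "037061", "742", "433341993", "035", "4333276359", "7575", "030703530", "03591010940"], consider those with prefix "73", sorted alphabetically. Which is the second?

Filter for "73…" and sort: "73252406387", "734389518"
Position 2: 734389518

734389518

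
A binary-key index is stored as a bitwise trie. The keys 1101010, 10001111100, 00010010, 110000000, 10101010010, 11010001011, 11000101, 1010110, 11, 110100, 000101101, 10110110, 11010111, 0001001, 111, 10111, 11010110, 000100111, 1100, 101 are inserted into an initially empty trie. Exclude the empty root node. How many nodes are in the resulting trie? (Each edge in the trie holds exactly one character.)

67

Insert word by word; a character creates a node only if that edge doesn't already exist:
  "1101010" → 7 new (1, 1, 0, 1, 0, 1, 0)
  "10001111100" → prefix "1" already present; 10 new (0, 0, 0, 1, 1, 1, 1, 1, 0, 0)
  "00010010" → 8 new (0, 0, 0, 1, 0, 0, 1, 0)
  "110000000" → prefix "110" already present; 6 new (0, 0, 0, 0, 0, 0)
  "10101010010" → prefix "10" already present; 9 new (1, 0, 1, 0, 1, 0, 0, 1, 0)
  "11010001011" → prefix "11010" already present; 6 new (0, 0, 1, 0, 1, 1)
  "11000101" → prefix "11000" already present; 3 new (1, 0, 1)
  "1010110" → prefix "10101" already present; 2 new (1, 0)
  "11" → prefix "11" already present; 0 new (none)
  "110100" → prefix "110100" already present; 0 new (none)
  "000101101" → prefix "00010" already present; 4 new (1, 1, 0, 1)
  "10110110" → prefix "101" already present; 5 new (1, 0, 1, 1, 0)
  "11010111" → prefix "110101" already present; 2 new (1, 1)
  "0001001" → prefix "0001001" already present; 0 new (none)
  "111" → prefix "11" already present; 1 new (1)
  "10111" → prefix "1011" already present; 1 new (1)
  "11010110" → prefix "1101011" already present; 1 new (0)
  "000100111" → prefix "0001001" already present; 2 new (1, 1)
  "1100" → prefix "1100" already present; 0 new (none)
  "101" → prefix "101" already present; 0 new (none)
Total nodes = 7 + 10 + 8 + 6 + 9 + 6 + 3 + 2 + 0 + 0 + 4 + 5 + 2 + 0 + 1 + 1 + 1 + 2 + 0 + 0 = 67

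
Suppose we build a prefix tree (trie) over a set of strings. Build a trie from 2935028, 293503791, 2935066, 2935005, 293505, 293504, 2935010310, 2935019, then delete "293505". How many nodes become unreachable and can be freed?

A node on "293505"'s path can go only if nothing else ends at it or branches off below it.
The suffix "5" (1 node) is used only by "293505"; the node for "29350" still has the child "2", so pruning stops there.
Nodes removed: 1

1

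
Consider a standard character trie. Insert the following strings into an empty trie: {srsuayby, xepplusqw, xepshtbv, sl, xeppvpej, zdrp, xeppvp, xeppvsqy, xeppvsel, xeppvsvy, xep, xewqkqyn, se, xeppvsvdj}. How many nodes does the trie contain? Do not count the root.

47

Count nodes per top-level branch (shared prefixes stored once):
  's'-branch (se, sl, srsuayby): 10 nodes
  'x'-branch (xep, xepplusqw, xeppvp, xeppvpej, xeppvsel, xeppvsqy, xeppvsvdj, xeppvsvy, xepshtbv, xewqkqyn): 33 nodes
  'z'-branch (zdrp): 4 nodes
Sum: 47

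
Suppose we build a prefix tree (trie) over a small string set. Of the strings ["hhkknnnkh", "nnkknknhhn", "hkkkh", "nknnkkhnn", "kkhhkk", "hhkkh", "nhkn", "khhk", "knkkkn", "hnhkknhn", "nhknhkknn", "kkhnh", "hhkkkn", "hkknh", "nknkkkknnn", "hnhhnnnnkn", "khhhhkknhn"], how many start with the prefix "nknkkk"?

1

Filter for entries beginning with "nknkkk":
Words under "nknkkk": nknkkkknnn
Count: 1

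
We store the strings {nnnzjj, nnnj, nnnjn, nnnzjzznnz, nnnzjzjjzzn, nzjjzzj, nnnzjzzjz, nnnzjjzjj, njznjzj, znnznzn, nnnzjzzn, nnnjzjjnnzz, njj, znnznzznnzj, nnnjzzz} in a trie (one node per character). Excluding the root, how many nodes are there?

For each word, the new-node count is its length minus the longest prefix already in the trie:
  "nnnzjj" → 6 new (n, n, n, z, j, j)
  "nnnj" → prefix "nnn" already present; 1 new (j)
  "nnnjn" → prefix "nnnj" already present; 1 new (n)
  "nnnzjzznnz" → prefix "nnnzj" already present; 5 new (z, z, n, n, z)
  "nnnzjzjjzzn" → prefix "nnnzjz" already present; 5 new (j, j, z, z, n)
  "nzjjzzj" → prefix "n" already present; 6 new (z, j, j, z, z, j)
  "nnnzjzzjz" → prefix "nnnzjzz" already present; 2 new (j, z)
  "nnnzjjzjj" → prefix "nnnzjj" already present; 3 new (z, j, j)
  "njznjzj" → prefix "n" already present; 6 new (j, z, n, j, z, j)
  "znnznzn" → 7 new (z, n, n, z, n, z, n)
  "nnnzjzzn" → prefix "nnnzjzzn" already present; 0 new (none)
  "nnnjzjjnnzz" → prefix "nnnj" already present; 7 new (z, j, j, n, n, z, z)
  "njj" → prefix "nj" already present; 1 new (j)
  "znnznzznnzj" → prefix "znnznz" already present; 5 new (z, n, n, z, j)
  "nnnjzzz" → prefix "nnnjz" already present; 2 new (z, z)
Total nodes = 6 + 1 + 1 + 5 + 5 + 6 + 2 + 3 + 6 + 7 + 0 + 7 + 1 + 5 + 2 = 57

57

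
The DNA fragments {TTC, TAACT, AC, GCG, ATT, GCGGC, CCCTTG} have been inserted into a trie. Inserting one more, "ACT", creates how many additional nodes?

1

"AC" is already a path in the trie; the remaining "T" must be added.
So 3 − 2 = 1 new nodes.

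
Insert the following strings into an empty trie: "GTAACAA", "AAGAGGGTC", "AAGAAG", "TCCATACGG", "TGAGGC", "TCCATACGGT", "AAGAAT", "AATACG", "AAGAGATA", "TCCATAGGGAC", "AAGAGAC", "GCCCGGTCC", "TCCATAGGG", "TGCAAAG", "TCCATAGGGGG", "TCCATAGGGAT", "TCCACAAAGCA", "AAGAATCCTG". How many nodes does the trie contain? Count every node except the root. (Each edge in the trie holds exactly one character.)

74

For each word, the new-node count is its length minus the longest prefix already in the trie:
  "GTAACAA" → 7 new (G, T, A, A, C, A, A)
  "AAGAGGGTC" → 9 new (A, A, G, A, G, G, G, T, C)
  "AAGAAG" → prefix "AAGA" already present; 2 new (A, G)
  "TCCATACGG" → 9 new (T, C, C, A, T, A, C, G, G)
  "TGAGGC" → prefix "T" already present; 5 new (G, A, G, G, C)
  "TCCATACGGT" → prefix "TCCATACGG" already present; 1 new (T)
  "AAGAAT" → prefix "AAGAA" already present; 1 new (T)
  "AATACG" → prefix "AA" already present; 4 new (T, A, C, G)
  "AAGAGATA" → prefix "AAGAG" already present; 3 new (A, T, A)
  "TCCATAGGGAC" → prefix "TCCATA" already present; 5 new (G, G, G, A, C)
  "AAGAGAC" → prefix "AAGAGA" already present; 1 new (C)
  "GCCCGGTCC" → prefix "G" already present; 8 new (C, C, C, G, G, T, C, C)
  "TCCATAGGG" → prefix "TCCATAGGG" already present; 0 new (none)
  "TGCAAAG" → prefix "TG" already present; 5 new (C, A, A, A, G)
  "TCCATAGGGGG" → prefix "TCCATAGGG" already present; 2 new (G, G)
  "TCCATAGGGAT" → prefix "TCCATAGGGA" already present; 1 new (T)
  "TCCACAAAGCA" → prefix "TCCA" already present; 7 new (C, A, A, A, G, C, A)
  "AAGAATCCTG" → prefix "AAGAAT" already present; 4 new (C, C, T, G)
Total nodes = 7 + 9 + 2 + 9 + 5 + 1 + 1 + 4 + 3 + 5 + 1 + 8 + 0 + 5 + 2 + 1 + 7 + 4 = 74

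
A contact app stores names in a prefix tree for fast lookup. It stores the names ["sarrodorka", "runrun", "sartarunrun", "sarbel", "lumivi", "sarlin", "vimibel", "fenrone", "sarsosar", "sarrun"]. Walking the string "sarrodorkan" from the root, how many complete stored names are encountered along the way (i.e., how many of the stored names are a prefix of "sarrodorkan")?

Walk "sarrodorkan" from the root; an end-of-word marker is hit whenever a stored word is a prefix of "sarrodorkan".
Prefixes of the query that are stored words: "sarrodorka"
Count: 1

1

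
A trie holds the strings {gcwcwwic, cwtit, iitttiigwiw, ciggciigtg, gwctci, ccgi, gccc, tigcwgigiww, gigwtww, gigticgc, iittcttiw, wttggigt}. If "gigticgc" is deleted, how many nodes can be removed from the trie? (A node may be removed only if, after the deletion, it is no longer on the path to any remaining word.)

A node on "gigticgc"'s path can go only if nothing else ends at it or branches off below it.
The suffix "ticgc" (5 nodes) is used only by "gigticgc"; the node for "gig" still has the child "w", so pruning stops there.
Nodes removed: 5

5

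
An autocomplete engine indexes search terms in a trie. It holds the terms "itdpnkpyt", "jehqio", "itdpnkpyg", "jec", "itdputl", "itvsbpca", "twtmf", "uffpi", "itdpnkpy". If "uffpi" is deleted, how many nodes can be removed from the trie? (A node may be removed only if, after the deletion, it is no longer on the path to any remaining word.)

Walk "uffpi" from the leaf back toward the root, removing each node that no remaining word uses.
No other word shares any prefix with "uffpi", so all 5 of its nodes go.
Nodes removed: 5

5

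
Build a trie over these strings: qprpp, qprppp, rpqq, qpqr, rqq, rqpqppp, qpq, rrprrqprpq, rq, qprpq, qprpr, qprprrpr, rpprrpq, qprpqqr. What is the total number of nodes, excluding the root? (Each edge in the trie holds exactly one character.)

40

For each word, the new-node count is its length minus the longest prefix already in the trie:
  "qprpp" → 5 new (q, p, r, p, p)
  "qprppp" → prefix "qprpp" already present; 1 new (p)
  "rpqq" → 4 new (r, p, q, q)
  "qpqr" → prefix "qp" already present; 2 new (q, r)
  "rqq" → prefix "r" already present; 2 new (q, q)
  "rqpqppp" → prefix "rq" already present; 5 new (p, q, p, p, p)
  "qpq" → prefix "qpq" already present; 0 new (none)
  "rrprrqprpq" → prefix "r" already present; 9 new (r, p, r, r, q, p, r, p, q)
  "rq" → prefix "rq" already present; 0 new (none)
  "qprpq" → prefix "qprp" already present; 1 new (q)
  "qprpr" → prefix "qprp" already present; 1 new (r)
  "qprprrpr" → prefix "qprpr" already present; 3 new (r, p, r)
  "rpprrpq" → prefix "rp" already present; 5 new (p, r, r, p, q)
  "qprpqqr" → prefix "qprpq" already present; 2 new (q, r)
Total nodes = 5 + 1 + 4 + 2 + 2 + 5 + 0 + 9 + 0 + 1 + 1 + 3 + 5 + 2 = 40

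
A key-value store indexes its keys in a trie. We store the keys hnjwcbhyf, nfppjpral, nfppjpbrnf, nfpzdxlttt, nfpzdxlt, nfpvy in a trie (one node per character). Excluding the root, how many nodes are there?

31

For each word, the new-node count is its length minus the longest prefix already in the trie:
  "hnjwcbhyf" → 9 new (h, n, j, w, c, b, h, y, f)
  "nfppjpral" → 9 new (n, f, p, p, j, p, r, a, l)
  "nfppjpbrnf" → prefix "nfppjp" already present; 4 new (b, r, n, f)
  "nfpzdxlttt" → prefix "nfp" already present; 7 new (z, d, x, l, t, t, t)
  "nfpzdxlt" → prefix "nfpzdxlt" already present; 0 new (none)
  "nfpvy" → prefix "nfp" already present; 2 new (v, y)
Total nodes = 9 + 9 + 4 + 7 + 0 + 2 = 31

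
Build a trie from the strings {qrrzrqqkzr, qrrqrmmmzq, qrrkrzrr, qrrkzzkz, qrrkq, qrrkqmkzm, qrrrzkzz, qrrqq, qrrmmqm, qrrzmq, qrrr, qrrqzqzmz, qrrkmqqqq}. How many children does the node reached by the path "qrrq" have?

Follow the path "qrrq" to its node, then look at its outgoing edges.
Distinct next characters after "qrrq": q, r, z.
That node has 3 child edges.

3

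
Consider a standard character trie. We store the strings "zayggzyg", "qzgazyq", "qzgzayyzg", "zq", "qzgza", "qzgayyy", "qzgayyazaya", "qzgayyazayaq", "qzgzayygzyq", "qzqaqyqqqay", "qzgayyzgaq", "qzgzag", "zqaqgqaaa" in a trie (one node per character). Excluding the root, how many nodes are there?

Count nodes per top-level branch (shared prefixes stored once):
  'q'-branch (qzgayyazaya, qzgayyazayaq, qzgayyy, qzgayyzgaq, qzgazyq, qzgza, qzgzag, qzgzayygzyq, qzgzayyzg, qzqaqyqqqay): 40 nodes
  'z'-branch (zayggzyg, zq, zqaqgqaaa): 16 nodes
Sum: 56

56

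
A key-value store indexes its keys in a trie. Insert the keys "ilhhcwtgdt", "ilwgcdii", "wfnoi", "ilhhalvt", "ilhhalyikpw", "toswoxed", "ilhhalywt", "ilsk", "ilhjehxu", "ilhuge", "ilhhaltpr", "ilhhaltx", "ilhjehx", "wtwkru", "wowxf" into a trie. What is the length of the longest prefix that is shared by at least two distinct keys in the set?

7

Equivalently: take the maximum, over all pairs, of their longest common prefix length.
"ilhhaltpr" and "ilhhaltx" agree on "ilhhalt" (7 characters) before diverging; nothing deeper is shared.
Longest shared-prefix length: 7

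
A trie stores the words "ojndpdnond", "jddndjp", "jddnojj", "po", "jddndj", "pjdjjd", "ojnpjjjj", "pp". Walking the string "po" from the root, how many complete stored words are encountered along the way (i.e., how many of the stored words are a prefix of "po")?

1

Traverse "po" character by character; count nodes along the way that are marked as word ends.
Prefixes of the query that are stored words: "po"
Count: 1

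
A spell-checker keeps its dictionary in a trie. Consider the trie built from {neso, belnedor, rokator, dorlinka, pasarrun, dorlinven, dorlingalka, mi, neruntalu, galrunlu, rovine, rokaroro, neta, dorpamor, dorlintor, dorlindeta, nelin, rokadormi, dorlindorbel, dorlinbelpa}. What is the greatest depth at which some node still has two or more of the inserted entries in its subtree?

7

Equivalently: take the maximum, over all pairs, of their longest common prefix length.
"dorlindeta" and "dorlindorbel" agree on "dorlind" (7 characters) before diverging; nothing deeper is shared.
Longest shared-prefix length: 7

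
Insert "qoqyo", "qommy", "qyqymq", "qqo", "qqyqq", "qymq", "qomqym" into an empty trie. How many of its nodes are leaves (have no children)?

7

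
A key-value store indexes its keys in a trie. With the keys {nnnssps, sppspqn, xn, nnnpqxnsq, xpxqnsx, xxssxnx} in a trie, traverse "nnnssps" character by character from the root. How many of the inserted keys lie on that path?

1

Walk "nnnssps" from the root; an end-of-word marker is hit whenever a stored word is a prefix of "nnnssps".
Prefixes of the query that are stored words: "nnnssps"
Count: 1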